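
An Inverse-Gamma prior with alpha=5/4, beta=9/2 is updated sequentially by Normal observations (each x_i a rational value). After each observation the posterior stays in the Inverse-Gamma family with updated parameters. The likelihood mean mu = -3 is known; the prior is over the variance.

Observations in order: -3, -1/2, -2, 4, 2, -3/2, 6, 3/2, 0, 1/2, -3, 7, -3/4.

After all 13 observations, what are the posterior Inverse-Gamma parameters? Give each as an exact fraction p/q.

obs 1: x=-3 → posterior Inverse-Gamma(7/4, 9/2)
obs 2: x=-1/2 → posterior Inverse-Gamma(9/4, 61/8)
obs 3: x=-2 → posterior Inverse-Gamma(11/4, 65/8)
obs 4: x=4 → posterior Inverse-Gamma(13/4, 261/8)
obs 5: x=2 → posterior Inverse-Gamma(15/4, 361/8)
obs 6: x=-3/2 → posterior Inverse-Gamma(17/4, 185/4)
obs 7: x=6 → posterior Inverse-Gamma(19/4, 347/4)
obs 8: x=3/2 → posterior Inverse-Gamma(21/4, 775/8)
obs 9: x=0 → posterior Inverse-Gamma(23/4, 811/8)
obs 10: x=1/2 → posterior Inverse-Gamma(25/4, 215/2)
obs 11: x=-3 → posterior Inverse-Gamma(27/4, 215/2)
obs 12: x=7 → posterior Inverse-Gamma(29/4, 315/2)
obs 13: x=-3/4 → posterior Inverse-Gamma(31/4, 5121/32)

alpha=31/4, beta=5121/32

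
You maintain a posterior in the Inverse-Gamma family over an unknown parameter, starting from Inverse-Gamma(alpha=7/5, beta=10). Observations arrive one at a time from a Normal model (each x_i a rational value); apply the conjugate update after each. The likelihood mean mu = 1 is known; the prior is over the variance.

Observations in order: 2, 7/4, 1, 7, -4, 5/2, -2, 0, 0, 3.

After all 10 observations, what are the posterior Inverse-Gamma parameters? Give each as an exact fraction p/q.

alpha=32/5, beta=1597/32

obs 1: x=2 → posterior Inverse-Gamma(19/10, 21/2)
obs 2: x=7/4 → posterior Inverse-Gamma(12/5, 345/32)
obs 3: x=1 → posterior Inverse-Gamma(29/10, 345/32)
obs 4: x=7 → posterior Inverse-Gamma(17/5, 921/32)
obs 5: x=-4 → posterior Inverse-Gamma(39/10, 1321/32)
obs 6: x=5/2 → posterior Inverse-Gamma(22/5, 1357/32)
obs 7: x=-2 → posterior Inverse-Gamma(49/10, 1501/32)
obs 8: x=0 → posterior Inverse-Gamma(27/5, 1517/32)
obs 9: x=0 → posterior Inverse-Gamma(59/10, 1533/32)
obs 10: x=3 → posterior Inverse-Gamma(32/5, 1597/32)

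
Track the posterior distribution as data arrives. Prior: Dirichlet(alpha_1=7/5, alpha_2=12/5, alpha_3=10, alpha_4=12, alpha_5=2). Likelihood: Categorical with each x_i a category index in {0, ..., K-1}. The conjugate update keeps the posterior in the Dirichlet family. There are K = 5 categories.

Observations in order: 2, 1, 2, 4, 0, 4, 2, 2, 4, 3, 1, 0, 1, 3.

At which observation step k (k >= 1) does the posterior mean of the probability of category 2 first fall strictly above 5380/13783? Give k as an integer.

k = 8

obs 1: x=2 → posterior Dirichlet(7/5, 12/5, 11, 12, 2)
obs 2: x=1 → posterior Dirichlet(7/5, 17/5, 11, 12, 2)
obs 3: x=2 → posterior Dirichlet(7/5, 17/5, 12, 12, 2)
obs 4: x=4 → posterior Dirichlet(7/5, 17/5, 12, 12, 3)
obs 5: x=0 → posterior Dirichlet(12/5, 17/5, 12, 12, 3)
obs 6: x=4 → posterior Dirichlet(12/5, 17/5, 12, 12, 4)
obs 7: x=2 → posterior Dirichlet(12/5, 17/5, 13, 12, 4)
obs 8: x=2 → posterior Dirichlet(12/5, 17/5, 14, 12, 4)
obs 9: x=4 → posterior Dirichlet(12/5, 17/5, 14, 12, 5)
obs 10: x=3 → posterior Dirichlet(12/5, 17/5, 14, 13, 5)
obs 11: x=1 → posterior Dirichlet(12/5, 22/5, 14, 13, 5)
obs 12: x=0 → posterior Dirichlet(17/5, 22/5, 14, 13, 5)
obs 13: x=1 → posterior Dirichlet(17/5, 27/5, 14, 13, 5)
obs 14: x=3 → posterior Dirichlet(17/5, 27/5, 14, 14, 5)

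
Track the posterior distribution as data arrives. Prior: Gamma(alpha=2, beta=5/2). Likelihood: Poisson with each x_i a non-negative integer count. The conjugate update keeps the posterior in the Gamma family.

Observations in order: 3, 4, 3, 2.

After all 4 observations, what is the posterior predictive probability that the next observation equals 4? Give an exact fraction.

29987058553485785024/295578376007080078125

obs 1: x=3 → posterior Gamma(5, 7/2)
obs 2: x=4 → posterior Gamma(9, 9/2)
obs 3: x=3 → posterior Gamma(12, 11/2)
obs 4: x=2 → posterior Gamma(14, 13/2)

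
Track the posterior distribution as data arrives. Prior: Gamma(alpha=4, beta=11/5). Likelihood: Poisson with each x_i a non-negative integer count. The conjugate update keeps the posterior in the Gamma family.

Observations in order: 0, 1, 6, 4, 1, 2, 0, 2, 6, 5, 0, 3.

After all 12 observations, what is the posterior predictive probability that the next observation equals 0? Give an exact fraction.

obs 1: x=0 → posterior Gamma(4, 16/5)
obs 2: x=1 → posterior Gamma(5, 21/5)
obs 3: x=6 → posterior Gamma(11, 26/5)
obs 4: x=4 → posterior Gamma(15, 31/5)
obs 5: x=1 → posterior Gamma(16, 36/5)
obs 6: x=2 → posterior Gamma(18, 41/5)
obs 7: x=0 → posterior Gamma(18, 46/5)
obs 8: x=2 → posterior Gamma(20, 51/5)
obs 9: x=6 → posterior Gamma(26, 56/5)
obs 10: x=5 → posterior Gamma(31, 61/5)
obs 11: x=0 → posterior Gamma(31, 66/5)
obs 12: x=3 → posterior Gamma(34, 71/5)

876564456148583685580741416193317498080031692578600918378223281/8864661111571623528108198864225194375098691032580564083252658176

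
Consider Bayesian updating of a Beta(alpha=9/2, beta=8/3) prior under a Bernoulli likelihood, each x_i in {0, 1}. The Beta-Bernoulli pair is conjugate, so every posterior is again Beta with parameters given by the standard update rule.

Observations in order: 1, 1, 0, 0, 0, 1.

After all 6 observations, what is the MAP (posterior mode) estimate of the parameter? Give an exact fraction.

39/67

obs 1: x=1 → posterior Beta(11/2, 8/3)
obs 2: x=1 → posterior Beta(13/2, 8/3)
obs 3: x=0 → posterior Beta(13/2, 11/3)
obs 4: x=0 → posterior Beta(13/2, 14/3)
obs 5: x=0 → posterior Beta(13/2, 17/3)
obs 6: x=1 → posterior Beta(15/2, 17/3)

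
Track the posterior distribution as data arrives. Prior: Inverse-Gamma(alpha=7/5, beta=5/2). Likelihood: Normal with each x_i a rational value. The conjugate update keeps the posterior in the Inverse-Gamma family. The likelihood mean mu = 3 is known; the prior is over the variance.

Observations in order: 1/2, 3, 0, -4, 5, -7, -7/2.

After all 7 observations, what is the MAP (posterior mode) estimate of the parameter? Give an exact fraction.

obs 1: x=1/2 → posterior Inverse-Gamma(19/10, 45/8)
obs 2: x=3 → posterior Inverse-Gamma(12/5, 45/8)
obs 3: x=0 → posterior Inverse-Gamma(29/10, 81/8)
obs 4: x=-4 → posterior Inverse-Gamma(17/5, 277/8)
obs 5: x=5 → posterior Inverse-Gamma(39/10, 293/8)
obs 6: x=-7 → posterior Inverse-Gamma(22/5, 693/8)
obs 7: x=-7/2 → posterior Inverse-Gamma(49/10, 431/4)

2155/118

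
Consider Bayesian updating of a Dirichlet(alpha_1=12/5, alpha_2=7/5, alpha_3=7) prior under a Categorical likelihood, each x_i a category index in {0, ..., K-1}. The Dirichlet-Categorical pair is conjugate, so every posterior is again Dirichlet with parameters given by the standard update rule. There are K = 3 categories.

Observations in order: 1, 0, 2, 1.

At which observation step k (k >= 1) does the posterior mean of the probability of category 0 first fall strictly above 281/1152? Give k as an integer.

obs 1: x=1 → posterior Dirichlet(12/5, 12/5, 7)
obs 2: x=0 → posterior Dirichlet(17/5, 12/5, 7)
obs 3: x=2 → posterior Dirichlet(17/5, 12/5, 8)
obs 4: x=1 → posterior Dirichlet(17/5, 17/5, 8)

k = 2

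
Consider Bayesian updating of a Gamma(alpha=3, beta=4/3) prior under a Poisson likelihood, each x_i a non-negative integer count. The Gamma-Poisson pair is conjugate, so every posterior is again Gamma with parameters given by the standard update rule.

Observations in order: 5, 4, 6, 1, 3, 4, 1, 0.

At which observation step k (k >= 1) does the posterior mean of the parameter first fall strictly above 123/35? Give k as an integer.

k = 2

obs 1: x=5 → posterior Gamma(8, 7/3)
obs 2: x=4 → posterior Gamma(12, 10/3)
obs 3: x=6 → posterior Gamma(18, 13/3)
obs 4: x=1 → posterior Gamma(19, 16/3)
obs 5: x=3 → posterior Gamma(22, 19/3)
obs 6: x=4 → posterior Gamma(26, 22/3)
obs 7: x=1 → posterior Gamma(27, 25/3)
obs 8: x=0 → posterior Gamma(27, 28/3)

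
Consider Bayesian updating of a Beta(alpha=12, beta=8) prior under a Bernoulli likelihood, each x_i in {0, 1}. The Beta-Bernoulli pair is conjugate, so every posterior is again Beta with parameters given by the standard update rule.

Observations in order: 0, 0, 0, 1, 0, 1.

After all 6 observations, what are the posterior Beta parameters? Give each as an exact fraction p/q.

obs 1: x=0 → posterior Beta(12, 9)
obs 2: x=0 → posterior Beta(12, 10)
obs 3: x=0 → posterior Beta(12, 11)
obs 4: x=1 → posterior Beta(13, 11)
obs 5: x=0 → posterior Beta(13, 12)
obs 6: x=1 → posterior Beta(14, 12)

alpha=14, beta=12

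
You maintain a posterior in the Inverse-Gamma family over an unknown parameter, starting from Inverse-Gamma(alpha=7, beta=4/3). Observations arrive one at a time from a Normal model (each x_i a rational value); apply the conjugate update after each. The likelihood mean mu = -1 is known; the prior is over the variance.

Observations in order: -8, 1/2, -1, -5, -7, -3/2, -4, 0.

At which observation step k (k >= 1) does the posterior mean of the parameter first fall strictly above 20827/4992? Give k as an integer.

obs 1: x=-8 → posterior Inverse-Gamma(15/2, 155/6)
obs 2: x=1/2 → posterior Inverse-Gamma(8, 647/24)
obs 3: x=-1 → posterior Inverse-Gamma(17/2, 647/24)
obs 4: x=-5 → posterior Inverse-Gamma(9, 839/24)
obs 5: x=-7 → posterior Inverse-Gamma(19/2, 1271/24)
obs 6: x=-3/2 → posterior Inverse-Gamma(10, 637/12)
obs 7: x=-4 → posterior Inverse-Gamma(21/2, 691/12)
obs 8: x=0 → posterior Inverse-Gamma(11, 697/12)

k = 4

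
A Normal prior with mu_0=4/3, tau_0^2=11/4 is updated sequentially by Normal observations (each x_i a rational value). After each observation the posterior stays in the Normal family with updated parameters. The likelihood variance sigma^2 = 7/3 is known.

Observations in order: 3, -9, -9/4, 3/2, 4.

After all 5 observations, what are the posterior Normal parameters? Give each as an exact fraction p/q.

obs 1: x=3 → posterior Normal(409/183, 77/61)
obs 2: x=-9 → posterior Normal(-241/141, 77/94)
obs 3: x=-9/4 → posterior Normal(-2819/1524, 77/127)
obs 4: x=3/2 → posterior Normal(-445/384, 77/160)
obs 5: x=4 → posterior Normal(-641/2316, 77/193)

mu_0=-641/2316, tau_0^2=77/193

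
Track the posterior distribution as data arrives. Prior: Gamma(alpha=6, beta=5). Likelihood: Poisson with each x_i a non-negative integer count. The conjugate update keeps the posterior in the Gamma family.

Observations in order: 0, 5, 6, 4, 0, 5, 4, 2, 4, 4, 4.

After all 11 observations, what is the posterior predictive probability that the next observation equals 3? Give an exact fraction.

1453955144396512054367481742008855837958278742171692564480/6777964732779730995471356071936289402038303854098687372273

obs 1: x=0 → posterior Gamma(6, 6)
obs 2: x=5 → posterior Gamma(11, 7)
obs 3: x=6 → posterior Gamma(17, 8)
obs 4: x=4 → posterior Gamma(21, 9)
obs 5: x=0 → posterior Gamma(21, 10)
obs 6: x=5 → posterior Gamma(26, 11)
obs 7: x=4 → posterior Gamma(30, 12)
obs 8: x=2 → posterior Gamma(32, 13)
obs 9: x=4 → posterior Gamma(36, 14)
obs 10: x=4 → posterior Gamma(40, 15)
obs 11: x=4 → posterior Gamma(44, 16)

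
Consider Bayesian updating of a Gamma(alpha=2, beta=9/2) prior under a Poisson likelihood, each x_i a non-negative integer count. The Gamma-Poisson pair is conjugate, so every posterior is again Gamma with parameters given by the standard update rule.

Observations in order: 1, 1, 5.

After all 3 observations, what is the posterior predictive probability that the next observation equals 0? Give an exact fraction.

obs 1: x=1 → posterior Gamma(3, 11/2)
obs 2: x=1 → posterior Gamma(4, 13/2)
obs 3: x=5 → posterior Gamma(9, 15/2)

38443359375/118587876497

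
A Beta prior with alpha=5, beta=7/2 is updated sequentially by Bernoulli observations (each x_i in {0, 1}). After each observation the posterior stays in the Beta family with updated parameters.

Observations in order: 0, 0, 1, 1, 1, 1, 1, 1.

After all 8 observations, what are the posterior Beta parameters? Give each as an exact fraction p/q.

obs 1: x=0 → posterior Beta(5, 9/2)
obs 2: x=0 → posterior Beta(5, 11/2)
obs 3: x=1 → posterior Beta(6, 11/2)
obs 4: x=1 → posterior Beta(7, 11/2)
obs 5: x=1 → posterior Beta(8, 11/2)
obs 6: x=1 → posterior Beta(9, 11/2)
obs 7: x=1 → posterior Beta(10, 11/2)
obs 8: x=1 → posterior Beta(11, 11/2)

alpha=11, beta=11/2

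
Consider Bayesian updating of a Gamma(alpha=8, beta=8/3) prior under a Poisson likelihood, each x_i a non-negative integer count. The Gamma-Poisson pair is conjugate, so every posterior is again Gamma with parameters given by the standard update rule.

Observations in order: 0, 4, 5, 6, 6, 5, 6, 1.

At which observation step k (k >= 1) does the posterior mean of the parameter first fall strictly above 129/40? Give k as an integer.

obs 1: x=0 → posterior Gamma(8, 11/3)
obs 2: x=4 → posterior Gamma(12, 14/3)
obs 3: x=5 → posterior Gamma(17, 17/3)
obs 4: x=6 → posterior Gamma(23, 20/3)
obs 5: x=6 → posterior Gamma(29, 23/3)
obs 6: x=5 → posterior Gamma(34, 26/3)
obs 7: x=6 → posterior Gamma(40, 29/3)
obs 8: x=1 → posterior Gamma(41, 32/3)

k = 4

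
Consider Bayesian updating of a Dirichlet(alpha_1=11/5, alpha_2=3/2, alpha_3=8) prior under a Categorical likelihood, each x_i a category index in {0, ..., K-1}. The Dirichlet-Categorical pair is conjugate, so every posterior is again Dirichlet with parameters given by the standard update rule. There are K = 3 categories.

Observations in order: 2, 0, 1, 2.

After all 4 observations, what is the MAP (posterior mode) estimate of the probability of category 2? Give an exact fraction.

obs 1: x=2 → posterior Dirichlet(11/5, 3/2, 9)
obs 2: x=0 → posterior Dirichlet(16/5, 3/2, 9)
obs 3: x=1 → posterior Dirichlet(16/5, 5/2, 9)
obs 4: x=2 → posterior Dirichlet(16/5, 5/2, 10)

90/127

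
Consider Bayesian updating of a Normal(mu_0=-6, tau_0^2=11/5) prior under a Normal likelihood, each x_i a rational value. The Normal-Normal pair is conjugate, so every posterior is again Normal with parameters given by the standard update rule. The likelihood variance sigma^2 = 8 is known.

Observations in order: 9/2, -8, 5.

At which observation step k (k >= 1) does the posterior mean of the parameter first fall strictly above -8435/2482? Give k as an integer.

k = 3

obs 1: x=9/2 → posterior Normal(-127/34, 88/51)
obs 2: x=-8 → posterior Normal(-557/124, 44/31)
obs 3: x=5 → posterior Normal(-447/146, 88/73)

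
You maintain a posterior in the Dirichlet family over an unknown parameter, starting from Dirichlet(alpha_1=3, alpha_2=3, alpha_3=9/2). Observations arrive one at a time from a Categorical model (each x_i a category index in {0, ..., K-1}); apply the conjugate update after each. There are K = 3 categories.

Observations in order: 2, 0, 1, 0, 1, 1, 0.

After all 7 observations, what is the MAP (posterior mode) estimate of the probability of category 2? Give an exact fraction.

9/29

obs 1: x=2 → posterior Dirichlet(3, 3, 11/2)
obs 2: x=0 → posterior Dirichlet(4, 3, 11/2)
obs 3: x=1 → posterior Dirichlet(4, 4, 11/2)
obs 4: x=0 → posterior Dirichlet(5, 4, 11/2)
obs 5: x=1 → posterior Dirichlet(5, 5, 11/2)
obs 6: x=1 → posterior Dirichlet(5, 6, 11/2)
obs 7: x=0 → posterior Dirichlet(6, 6, 11/2)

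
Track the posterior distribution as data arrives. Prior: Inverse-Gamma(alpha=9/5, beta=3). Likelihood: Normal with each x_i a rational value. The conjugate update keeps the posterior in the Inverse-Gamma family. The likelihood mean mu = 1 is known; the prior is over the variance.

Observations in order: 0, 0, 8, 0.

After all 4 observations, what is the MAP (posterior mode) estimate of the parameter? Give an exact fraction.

obs 1: x=0 → posterior Inverse-Gamma(23/10, 7/2)
obs 2: x=0 → posterior Inverse-Gamma(14/5, 4)
obs 3: x=8 → posterior Inverse-Gamma(33/10, 57/2)
obs 4: x=0 → posterior Inverse-Gamma(19/5, 29)

145/24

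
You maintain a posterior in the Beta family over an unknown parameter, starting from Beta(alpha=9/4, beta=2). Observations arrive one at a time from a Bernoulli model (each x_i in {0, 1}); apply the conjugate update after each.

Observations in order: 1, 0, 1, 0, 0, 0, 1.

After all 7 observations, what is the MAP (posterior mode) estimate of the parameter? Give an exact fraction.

17/37

obs 1: x=1 → posterior Beta(13/4, 2)
obs 2: x=0 → posterior Beta(13/4, 3)
obs 3: x=1 → posterior Beta(17/4, 3)
obs 4: x=0 → posterior Beta(17/4, 4)
obs 5: x=0 → posterior Beta(17/4, 5)
obs 6: x=0 → posterior Beta(17/4, 6)
obs 7: x=1 → posterior Beta(21/4, 6)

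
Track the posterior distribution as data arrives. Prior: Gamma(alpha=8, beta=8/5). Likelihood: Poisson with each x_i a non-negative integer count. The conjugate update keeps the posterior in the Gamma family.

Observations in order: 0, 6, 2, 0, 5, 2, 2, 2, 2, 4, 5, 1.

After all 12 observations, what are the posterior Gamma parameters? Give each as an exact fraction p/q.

alpha=39, beta=68/5

obs 1: x=0 → posterior Gamma(8, 13/5)
obs 2: x=6 → posterior Gamma(14, 18/5)
obs 3: x=2 → posterior Gamma(16, 23/5)
obs 4: x=0 → posterior Gamma(16, 28/5)
obs 5: x=5 → posterior Gamma(21, 33/5)
obs 6: x=2 → posterior Gamma(23, 38/5)
obs 7: x=2 → posterior Gamma(25, 43/5)
obs 8: x=2 → posterior Gamma(27, 48/5)
obs 9: x=2 → posterior Gamma(29, 53/5)
obs 10: x=4 → posterior Gamma(33, 58/5)
obs 11: x=5 → posterior Gamma(38, 63/5)
obs 12: x=1 → posterior Gamma(39, 68/5)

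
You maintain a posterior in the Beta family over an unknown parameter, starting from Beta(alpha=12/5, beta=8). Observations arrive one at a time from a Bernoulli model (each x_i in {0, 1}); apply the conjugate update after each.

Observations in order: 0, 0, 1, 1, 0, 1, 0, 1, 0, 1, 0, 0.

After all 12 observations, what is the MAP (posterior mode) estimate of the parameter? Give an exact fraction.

obs 1: x=0 → posterior Beta(12/5, 9)
obs 2: x=0 → posterior Beta(12/5, 10)
obs 3: x=1 → posterior Beta(17/5, 10)
obs 4: x=1 → posterior Beta(22/5, 10)
obs 5: x=0 → posterior Beta(22/5, 11)
obs 6: x=1 → posterior Beta(27/5, 11)
obs 7: x=0 → posterior Beta(27/5, 12)
obs 8: x=1 → posterior Beta(32/5, 12)
obs 9: x=0 → posterior Beta(32/5, 13)
obs 10: x=1 → posterior Beta(37/5, 13)
obs 11: x=0 → posterior Beta(37/5, 14)
obs 12: x=0 → posterior Beta(37/5, 15)

16/51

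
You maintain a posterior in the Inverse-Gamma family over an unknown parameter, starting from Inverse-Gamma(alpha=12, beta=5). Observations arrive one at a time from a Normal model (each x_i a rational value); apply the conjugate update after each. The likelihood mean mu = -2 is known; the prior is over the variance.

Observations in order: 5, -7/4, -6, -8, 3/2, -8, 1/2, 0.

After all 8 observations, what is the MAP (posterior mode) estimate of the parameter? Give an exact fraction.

obs 1: x=5 → posterior Inverse-Gamma(25/2, 59/2)
obs 2: x=-7/4 → posterior Inverse-Gamma(13, 945/32)
obs 3: x=-6 → posterior Inverse-Gamma(27/2, 1201/32)
obs 4: x=-8 → posterior Inverse-Gamma(14, 1777/32)
obs 5: x=3/2 → posterior Inverse-Gamma(29/2, 1973/32)
obs 6: x=-8 → posterior Inverse-Gamma(15, 2549/32)
obs 7: x=1/2 → posterior Inverse-Gamma(31/2, 2649/32)
obs 8: x=0 → posterior Inverse-Gamma(16, 2713/32)

2713/544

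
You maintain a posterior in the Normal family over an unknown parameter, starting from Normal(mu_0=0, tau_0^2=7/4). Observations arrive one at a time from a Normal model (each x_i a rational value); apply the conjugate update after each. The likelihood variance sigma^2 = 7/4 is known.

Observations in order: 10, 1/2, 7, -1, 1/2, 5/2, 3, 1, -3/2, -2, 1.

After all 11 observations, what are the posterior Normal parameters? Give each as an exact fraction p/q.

mu_0=7/4, tau_0^2=7/48

obs 1: x=10 → posterior Normal(5, 7/8)
obs 2: x=1/2 → posterior Normal(7/2, 7/12)
obs 3: x=7 → posterior Normal(35/8, 7/16)
obs 4: x=-1 → posterior Normal(33/10, 7/20)
obs 5: x=1/2 → posterior Normal(17/6, 7/24)
obs 6: x=5/2 → posterior Normal(39/14, 1/4)
obs 7: x=3 → posterior Normal(45/16, 7/32)
obs 8: x=1 → posterior Normal(47/18, 7/36)
obs 9: x=-3/2 → posterior Normal(11/5, 7/40)
obs 10: x=-2 → posterior Normal(20/11, 7/44)
obs 11: x=1 → posterior Normal(7/4, 7/48)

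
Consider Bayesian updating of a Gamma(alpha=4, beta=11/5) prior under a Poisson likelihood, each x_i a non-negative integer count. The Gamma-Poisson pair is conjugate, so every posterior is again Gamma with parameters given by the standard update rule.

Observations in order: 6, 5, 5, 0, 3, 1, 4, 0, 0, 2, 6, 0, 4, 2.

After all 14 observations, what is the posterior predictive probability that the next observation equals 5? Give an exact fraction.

obs 1: x=6 → posterior Gamma(10, 16/5)
obs 2: x=5 → posterior Gamma(15, 21/5)
obs 3: x=5 → posterior Gamma(20, 26/5)
obs 4: x=0 → posterior Gamma(20, 31/5)
obs 5: x=3 → posterior Gamma(23, 36/5)
obs 6: x=1 → posterior Gamma(24, 41/5)
obs 7: x=4 → posterior Gamma(28, 46/5)
obs 8: x=0 → posterior Gamma(28, 51/5)
obs 9: x=0 → posterior Gamma(28, 56/5)
obs 10: x=2 → posterior Gamma(30, 61/5)
obs 11: x=6 → posterior Gamma(36, 66/5)
obs 12: x=0 → posterior Gamma(36, 71/5)
obs 13: x=4 → posterior Gamma(40, 76/5)
obs 14: x=2 → posterior Gamma(42, 81/5)

7139731588872661943517359935880061466959766638916508609280363180066506748342028989309375/97035077532482818949363196161418457765555991120582576620031251927129050751852016394305536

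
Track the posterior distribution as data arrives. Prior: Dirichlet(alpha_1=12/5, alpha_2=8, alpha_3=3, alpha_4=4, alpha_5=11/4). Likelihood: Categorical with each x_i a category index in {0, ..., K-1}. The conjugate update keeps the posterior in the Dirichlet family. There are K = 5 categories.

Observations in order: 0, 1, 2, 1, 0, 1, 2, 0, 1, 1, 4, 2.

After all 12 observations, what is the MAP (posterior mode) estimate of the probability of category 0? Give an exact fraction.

obs 1: x=0 → posterior Dirichlet(17/5, 8, 3, 4, 11/4)
obs 2: x=1 → posterior Dirichlet(17/5, 9, 3, 4, 11/4)
obs 3: x=2 → posterior Dirichlet(17/5, 9, 4, 4, 11/4)
obs 4: x=1 → posterior Dirichlet(17/5, 10, 4, 4, 11/4)
obs 5: x=0 → posterior Dirichlet(22/5, 10, 4, 4, 11/4)
obs 6: x=1 → posterior Dirichlet(22/5, 11, 4, 4, 11/4)
obs 7: x=2 → posterior Dirichlet(22/5, 11, 5, 4, 11/4)
obs 8: x=0 → posterior Dirichlet(27/5, 11, 5, 4, 11/4)
obs 9: x=1 → posterior Dirichlet(27/5, 12, 5, 4, 11/4)
obs 10: x=1 → posterior Dirichlet(27/5, 13, 5, 4, 11/4)
obs 11: x=4 → posterior Dirichlet(27/5, 13, 5, 4, 15/4)
obs 12: x=2 → posterior Dirichlet(27/5, 13, 6, 4, 15/4)

88/543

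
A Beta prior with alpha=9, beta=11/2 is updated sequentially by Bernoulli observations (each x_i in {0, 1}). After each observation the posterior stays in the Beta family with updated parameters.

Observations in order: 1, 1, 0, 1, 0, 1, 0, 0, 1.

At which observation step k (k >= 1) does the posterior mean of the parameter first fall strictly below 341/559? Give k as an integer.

k = 7

obs 1: x=1 → posterior Beta(10, 11/2)
obs 2: x=1 → posterior Beta(11, 11/2)
obs 3: x=0 → posterior Beta(11, 13/2)
obs 4: x=1 → posterior Beta(12, 13/2)
obs 5: x=0 → posterior Beta(12, 15/2)
obs 6: x=1 → posterior Beta(13, 15/2)
obs 7: x=0 → posterior Beta(13, 17/2)
obs 8: x=0 → posterior Beta(13, 19/2)
obs 9: x=1 → posterior Beta(14, 19/2)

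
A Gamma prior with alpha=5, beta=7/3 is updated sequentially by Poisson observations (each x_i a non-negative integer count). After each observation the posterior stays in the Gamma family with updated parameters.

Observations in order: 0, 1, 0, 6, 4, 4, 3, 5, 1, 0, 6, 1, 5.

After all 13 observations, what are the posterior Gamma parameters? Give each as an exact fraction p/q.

obs 1: x=0 → posterior Gamma(5, 10/3)
obs 2: x=1 → posterior Gamma(6, 13/3)
obs 3: x=0 → posterior Gamma(6, 16/3)
obs 4: x=6 → posterior Gamma(12, 19/3)
obs 5: x=4 → posterior Gamma(16, 22/3)
obs 6: x=4 → posterior Gamma(20, 25/3)
obs 7: x=3 → posterior Gamma(23, 28/3)
obs 8: x=5 → posterior Gamma(28, 31/3)
obs 9: x=1 → posterior Gamma(29, 34/3)
obs 10: x=0 → posterior Gamma(29, 37/3)
obs 11: x=6 → posterior Gamma(35, 40/3)
obs 12: x=1 → posterior Gamma(36, 43/3)
obs 13: x=5 → posterior Gamma(41, 46/3)

alpha=41, beta=46/3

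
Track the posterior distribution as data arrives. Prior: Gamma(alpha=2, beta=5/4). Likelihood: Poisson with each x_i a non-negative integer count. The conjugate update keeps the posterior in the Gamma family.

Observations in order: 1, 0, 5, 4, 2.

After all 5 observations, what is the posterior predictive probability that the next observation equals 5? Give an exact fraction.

326843261718750000000000000/6103261246589991489578849669

obs 1: x=1 → posterior Gamma(3, 9/4)
obs 2: x=0 → posterior Gamma(3, 13/4)
obs 3: x=5 → posterior Gamma(8, 17/4)
obs 4: x=4 → posterior Gamma(12, 21/4)
obs 5: x=2 → posterior Gamma(14, 25/4)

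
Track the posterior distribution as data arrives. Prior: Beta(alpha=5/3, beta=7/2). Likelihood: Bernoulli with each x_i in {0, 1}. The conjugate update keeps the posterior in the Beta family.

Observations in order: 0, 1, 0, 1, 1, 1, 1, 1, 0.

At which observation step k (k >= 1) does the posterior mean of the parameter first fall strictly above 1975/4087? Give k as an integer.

k = 6

obs 1: x=0 → posterior Beta(5/3, 9/2)
obs 2: x=1 → posterior Beta(8/3, 9/2)
obs 3: x=0 → posterior Beta(8/3, 11/2)
obs 4: x=1 → posterior Beta(11/3, 11/2)
obs 5: x=1 → posterior Beta(14/3, 11/2)
obs 6: x=1 → posterior Beta(17/3, 11/2)
obs 7: x=1 → posterior Beta(20/3, 11/2)
obs 8: x=1 → posterior Beta(23/3, 11/2)
obs 9: x=0 → posterior Beta(23/3, 13/2)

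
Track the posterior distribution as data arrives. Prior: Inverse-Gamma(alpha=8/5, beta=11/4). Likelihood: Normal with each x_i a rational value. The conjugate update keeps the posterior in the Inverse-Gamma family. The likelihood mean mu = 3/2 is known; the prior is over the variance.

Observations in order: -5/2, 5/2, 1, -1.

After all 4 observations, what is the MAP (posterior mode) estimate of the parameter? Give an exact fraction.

obs 1: x=-5/2 → posterior Inverse-Gamma(21/10, 43/4)
obs 2: x=5/2 → posterior Inverse-Gamma(13/5, 45/4)
obs 3: x=1 → posterior Inverse-Gamma(31/10, 91/8)
obs 4: x=-1 → posterior Inverse-Gamma(18/5, 29/2)

145/46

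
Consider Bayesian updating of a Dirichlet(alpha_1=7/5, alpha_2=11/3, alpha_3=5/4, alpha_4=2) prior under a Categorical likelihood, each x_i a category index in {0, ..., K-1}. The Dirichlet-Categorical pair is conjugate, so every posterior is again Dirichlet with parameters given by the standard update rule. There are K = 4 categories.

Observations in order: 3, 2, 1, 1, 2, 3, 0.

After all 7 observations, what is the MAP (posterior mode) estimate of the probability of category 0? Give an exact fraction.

12/97

obs 1: x=3 → posterior Dirichlet(7/5, 11/3, 5/4, 3)
obs 2: x=2 → posterior Dirichlet(7/5, 11/3, 9/4, 3)
obs 3: x=1 → posterior Dirichlet(7/5, 14/3, 9/4, 3)
obs 4: x=1 → posterior Dirichlet(7/5, 17/3, 9/4, 3)
obs 5: x=2 → posterior Dirichlet(7/5, 17/3, 13/4, 3)
obs 6: x=3 → posterior Dirichlet(7/5, 17/3, 13/4, 4)
obs 7: x=0 → posterior Dirichlet(12/5, 17/3, 13/4, 4)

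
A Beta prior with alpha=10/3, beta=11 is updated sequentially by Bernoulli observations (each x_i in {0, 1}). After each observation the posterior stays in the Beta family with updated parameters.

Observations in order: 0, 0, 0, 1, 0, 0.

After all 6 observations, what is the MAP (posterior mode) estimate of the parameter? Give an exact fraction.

2/11

obs 1: x=0 → posterior Beta(10/3, 12)
obs 2: x=0 → posterior Beta(10/3, 13)
obs 3: x=0 → posterior Beta(10/3, 14)
obs 4: x=1 → posterior Beta(13/3, 14)
obs 5: x=0 → posterior Beta(13/3, 15)
obs 6: x=0 → posterior Beta(13/3, 16)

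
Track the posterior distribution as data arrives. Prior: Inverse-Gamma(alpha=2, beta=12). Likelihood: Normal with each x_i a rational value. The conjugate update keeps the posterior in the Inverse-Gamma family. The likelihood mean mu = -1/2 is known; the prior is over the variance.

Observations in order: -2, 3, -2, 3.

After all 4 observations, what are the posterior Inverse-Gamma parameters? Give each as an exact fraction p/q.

obs 1: x=-2 → posterior Inverse-Gamma(5/2, 105/8)
obs 2: x=3 → posterior Inverse-Gamma(3, 77/4)
obs 3: x=-2 → posterior Inverse-Gamma(7/2, 163/8)
obs 4: x=3 → posterior Inverse-Gamma(4, 53/2)

alpha=4, beta=53/2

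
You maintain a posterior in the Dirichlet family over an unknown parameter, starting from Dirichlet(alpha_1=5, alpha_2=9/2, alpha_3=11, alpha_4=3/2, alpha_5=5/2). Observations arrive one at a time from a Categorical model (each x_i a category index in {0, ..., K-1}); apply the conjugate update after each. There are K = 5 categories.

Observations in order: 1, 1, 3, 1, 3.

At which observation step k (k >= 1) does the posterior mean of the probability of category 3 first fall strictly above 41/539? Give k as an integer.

k = 3

obs 1: x=1 → posterior Dirichlet(5, 11/2, 11, 3/2, 5/2)
obs 2: x=1 → posterior Dirichlet(5, 13/2, 11, 3/2, 5/2)
obs 3: x=3 → posterior Dirichlet(5, 13/2, 11, 5/2, 5/2)
obs 4: x=1 → posterior Dirichlet(5, 15/2, 11, 5/2, 5/2)
obs 5: x=3 → posterior Dirichlet(5, 15/2, 11, 7/2, 5/2)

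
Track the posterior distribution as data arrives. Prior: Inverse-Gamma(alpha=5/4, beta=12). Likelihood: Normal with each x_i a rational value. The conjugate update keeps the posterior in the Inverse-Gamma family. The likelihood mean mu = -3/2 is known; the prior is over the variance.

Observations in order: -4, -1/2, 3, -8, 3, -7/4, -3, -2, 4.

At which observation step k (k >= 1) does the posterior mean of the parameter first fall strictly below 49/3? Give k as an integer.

k = 2

obs 1: x=-4 → posterior Inverse-Gamma(7/4, 121/8)
obs 2: x=-1/2 → posterior Inverse-Gamma(9/4, 125/8)
obs 3: x=3 → posterior Inverse-Gamma(11/4, 103/4)
obs 4: x=-8 → posterior Inverse-Gamma(13/4, 375/8)
obs 5: x=3 → posterior Inverse-Gamma(15/4, 57)
obs 6: x=-7/4 → posterior Inverse-Gamma(17/4, 1825/32)
obs 7: x=-3 → posterior Inverse-Gamma(19/4, 1861/32)
obs 8: x=-2 → posterior Inverse-Gamma(21/4, 1865/32)
obs 9: x=4 → posterior Inverse-Gamma(23/4, 2349/32)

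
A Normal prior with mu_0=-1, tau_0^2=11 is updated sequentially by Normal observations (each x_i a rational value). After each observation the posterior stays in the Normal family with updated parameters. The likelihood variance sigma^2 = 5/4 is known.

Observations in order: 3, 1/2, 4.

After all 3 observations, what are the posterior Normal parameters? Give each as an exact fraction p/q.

obs 1: x=3 → posterior Normal(127/49, 55/49)
obs 2: x=1/2 → posterior Normal(149/93, 55/93)
obs 3: x=4 → posterior Normal(325/137, 55/137)

mu_0=325/137, tau_0^2=55/137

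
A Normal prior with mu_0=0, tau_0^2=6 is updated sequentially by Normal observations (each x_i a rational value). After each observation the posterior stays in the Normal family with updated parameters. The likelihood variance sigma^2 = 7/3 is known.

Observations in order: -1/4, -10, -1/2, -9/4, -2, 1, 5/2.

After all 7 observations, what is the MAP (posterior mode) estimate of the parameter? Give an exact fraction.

obs 1: x=-1/4 → posterior Normal(-9/50, 42/25)
obs 2: x=-10 → posterior Normal(-369/86, 42/43)
obs 3: x=-1/2 → posterior Normal(-387/122, 42/61)
obs 4: x=-9/4 → posterior Normal(-234/79, 42/79)
obs 5: x=-2 → posterior Normal(-270/97, 42/97)
obs 6: x=1 → posterior Normal(-252/115, 42/115)
obs 7: x=5/2 → posterior Normal(-207/133, 6/19)

-207/133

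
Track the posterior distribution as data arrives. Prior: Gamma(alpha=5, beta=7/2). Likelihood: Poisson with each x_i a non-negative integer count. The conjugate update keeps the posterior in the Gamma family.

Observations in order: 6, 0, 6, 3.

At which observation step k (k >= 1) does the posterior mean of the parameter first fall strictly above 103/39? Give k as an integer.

obs 1: x=6 → posterior Gamma(11, 9/2)
obs 2: x=0 → posterior Gamma(11, 11/2)
obs 3: x=6 → posterior Gamma(17, 13/2)
obs 4: x=3 → posterior Gamma(20, 15/2)

k = 4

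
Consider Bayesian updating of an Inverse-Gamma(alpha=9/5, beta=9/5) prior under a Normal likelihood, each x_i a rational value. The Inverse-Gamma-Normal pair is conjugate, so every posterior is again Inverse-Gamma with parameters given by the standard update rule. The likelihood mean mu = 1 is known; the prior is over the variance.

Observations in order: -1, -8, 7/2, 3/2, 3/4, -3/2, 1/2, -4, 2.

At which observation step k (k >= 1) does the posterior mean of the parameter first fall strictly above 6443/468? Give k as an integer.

k = 2

obs 1: x=-1 → posterior Inverse-Gamma(23/10, 19/5)
obs 2: x=-8 → posterior Inverse-Gamma(14/5, 443/10)
obs 3: x=7/2 → posterior Inverse-Gamma(33/10, 1897/40)
obs 4: x=3/2 → posterior Inverse-Gamma(19/5, 951/20)
obs 5: x=3/4 → posterior Inverse-Gamma(43/10, 7613/160)
obs 6: x=-3/2 → posterior Inverse-Gamma(24/5, 8113/160)
obs 7: x=1/2 → posterior Inverse-Gamma(53/10, 8133/160)
obs 8: x=-4 → posterior Inverse-Gamma(29/5, 10133/160)
obs 9: x=2 → posterior Inverse-Gamma(63/10, 10213/160)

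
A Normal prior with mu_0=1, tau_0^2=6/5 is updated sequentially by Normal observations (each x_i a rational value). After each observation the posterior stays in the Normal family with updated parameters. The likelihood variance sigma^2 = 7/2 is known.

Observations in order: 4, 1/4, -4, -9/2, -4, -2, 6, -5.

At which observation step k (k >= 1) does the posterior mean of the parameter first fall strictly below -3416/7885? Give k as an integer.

k = 5

obs 1: x=4 → posterior Normal(83/47, 42/47)
obs 2: x=1/4 → posterior Normal(86/59, 42/59)
obs 3: x=-4 → posterior Normal(38/71, 42/71)
obs 4: x=-9/2 → posterior Normal(-16/83, 42/83)
obs 5: x=-4 → posterior Normal(-64/95, 42/95)
obs 6: x=-2 → posterior Normal(-88/107, 42/107)
obs 7: x=6 → posterior Normal(-16/119, 6/17)
obs 8: x=-5 → posterior Normal(-76/131, 42/131)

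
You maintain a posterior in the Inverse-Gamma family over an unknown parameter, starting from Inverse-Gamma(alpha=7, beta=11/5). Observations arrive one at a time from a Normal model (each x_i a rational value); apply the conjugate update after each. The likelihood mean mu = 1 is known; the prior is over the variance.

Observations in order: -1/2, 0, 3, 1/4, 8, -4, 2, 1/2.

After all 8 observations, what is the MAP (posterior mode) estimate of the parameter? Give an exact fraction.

obs 1: x=-1/2 → posterior Inverse-Gamma(15/2, 133/40)
obs 2: x=0 → posterior Inverse-Gamma(8, 153/40)
obs 3: x=3 → posterior Inverse-Gamma(17/2, 233/40)
obs 4: x=1/4 → posterior Inverse-Gamma(9, 977/160)
obs 5: x=8 → posterior Inverse-Gamma(19/2, 4897/160)
obs 6: x=-4 → posterior Inverse-Gamma(10, 6897/160)
obs 7: x=2 → posterior Inverse-Gamma(21/2, 6977/160)
obs 8: x=1/2 → posterior Inverse-Gamma(11, 6997/160)

6997/1920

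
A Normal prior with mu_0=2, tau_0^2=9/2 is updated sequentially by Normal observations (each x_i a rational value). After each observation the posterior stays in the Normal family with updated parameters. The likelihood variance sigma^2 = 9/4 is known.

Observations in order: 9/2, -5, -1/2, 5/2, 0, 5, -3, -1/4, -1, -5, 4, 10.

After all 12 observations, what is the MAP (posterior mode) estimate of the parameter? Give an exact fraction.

49/50

obs 1: x=9/2 → posterior Normal(11/3, 3/2)
obs 2: x=-5 → posterior Normal(1/5, 9/10)
obs 3: x=-1/2 → posterior Normal(0, 9/14)
obs 4: x=5/2 → posterior Normal(5/9, 1/2)
obs 5: x=0 → posterior Normal(5/11, 9/22)
obs 6: x=5 → posterior Normal(15/13, 9/26)
obs 7: x=-3 → posterior Normal(3/5, 3/10)
obs 8: x=-1/4 → posterior Normal(1/2, 9/34)
obs 9: x=-1 → posterior Normal(13/38, 9/38)
obs 10: x=-5 → posterior Normal(-1/6, 3/14)
obs 11: x=4 → posterior Normal(9/46, 9/46)
obs 12: x=10 → posterior Normal(49/50, 9/50)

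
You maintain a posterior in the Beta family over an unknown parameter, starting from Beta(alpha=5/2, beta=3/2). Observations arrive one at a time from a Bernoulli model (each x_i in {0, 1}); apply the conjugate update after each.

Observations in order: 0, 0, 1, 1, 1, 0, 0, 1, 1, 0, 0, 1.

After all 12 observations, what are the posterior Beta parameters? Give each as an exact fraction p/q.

alpha=17/2, beta=15/2

obs 1: x=0 → posterior Beta(5/2, 5/2)
obs 2: x=0 → posterior Beta(5/2, 7/2)
obs 3: x=1 → posterior Beta(7/2, 7/2)
obs 4: x=1 → posterior Beta(9/2, 7/2)
obs 5: x=1 → posterior Beta(11/2, 7/2)
obs 6: x=0 → posterior Beta(11/2, 9/2)
obs 7: x=0 → posterior Beta(11/2, 11/2)
obs 8: x=1 → posterior Beta(13/2, 11/2)
obs 9: x=1 → posterior Beta(15/2, 11/2)
obs 10: x=0 → posterior Beta(15/2, 13/2)
obs 11: x=0 → posterior Beta(15/2, 15/2)
obs 12: x=1 → posterior Beta(17/2, 15/2)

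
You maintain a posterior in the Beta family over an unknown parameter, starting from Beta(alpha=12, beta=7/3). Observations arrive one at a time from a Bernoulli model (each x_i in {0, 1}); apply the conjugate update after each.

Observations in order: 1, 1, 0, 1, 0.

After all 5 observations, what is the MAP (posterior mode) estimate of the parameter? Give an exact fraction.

21/26

obs 1: x=1 → posterior Beta(13, 7/3)
obs 2: x=1 → posterior Beta(14, 7/3)
obs 3: x=0 → posterior Beta(14, 10/3)
obs 4: x=1 → posterior Beta(15, 10/3)
obs 5: x=0 → posterior Beta(15, 13/3)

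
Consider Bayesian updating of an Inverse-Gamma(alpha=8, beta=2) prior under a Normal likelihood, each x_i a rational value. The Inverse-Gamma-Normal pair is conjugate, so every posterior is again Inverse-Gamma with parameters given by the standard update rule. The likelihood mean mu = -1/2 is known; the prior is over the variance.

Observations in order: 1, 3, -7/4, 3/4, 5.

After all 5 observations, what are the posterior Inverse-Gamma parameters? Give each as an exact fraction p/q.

obs 1: x=1 → posterior Inverse-Gamma(17/2, 25/8)
obs 2: x=3 → posterior Inverse-Gamma(9, 37/4)
obs 3: x=-7/4 → posterior Inverse-Gamma(19/2, 321/32)
obs 4: x=3/4 → posterior Inverse-Gamma(10, 173/16)
obs 5: x=5 → posterior Inverse-Gamma(21/2, 415/16)

alpha=21/2, beta=415/16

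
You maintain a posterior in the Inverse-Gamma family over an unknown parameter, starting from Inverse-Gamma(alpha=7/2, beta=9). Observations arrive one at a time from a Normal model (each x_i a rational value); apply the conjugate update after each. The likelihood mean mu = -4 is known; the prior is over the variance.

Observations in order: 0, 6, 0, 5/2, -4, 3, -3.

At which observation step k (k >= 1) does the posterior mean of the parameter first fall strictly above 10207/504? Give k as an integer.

obs 1: x=0 → posterior Inverse-Gamma(4, 17)
obs 2: x=6 → posterior Inverse-Gamma(9/2, 67)
obs 3: x=0 → posterior Inverse-Gamma(5, 75)
obs 4: x=5/2 → posterior Inverse-Gamma(11/2, 769/8)
obs 5: x=-4 → posterior Inverse-Gamma(6, 769/8)
obs 6: x=3 → posterior Inverse-Gamma(13/2, 965/8)
obs 7: x=-3 → posterior Inverse-Gamma(7, 969/8)

k = 4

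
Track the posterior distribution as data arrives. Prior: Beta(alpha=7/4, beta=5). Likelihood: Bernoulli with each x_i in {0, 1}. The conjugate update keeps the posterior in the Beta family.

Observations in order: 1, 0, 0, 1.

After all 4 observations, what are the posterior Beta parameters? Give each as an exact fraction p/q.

alpha=15/4, beta=7

obs 1: x=1 → posterior Beta(11/4, 5)
obs 2: x=0 → posterior Beta(11/4, 6)
obs 3: x=0 → posterior Beta(11/4, 7)
obs 4: x=1 → posterior Beta(15/4, 7)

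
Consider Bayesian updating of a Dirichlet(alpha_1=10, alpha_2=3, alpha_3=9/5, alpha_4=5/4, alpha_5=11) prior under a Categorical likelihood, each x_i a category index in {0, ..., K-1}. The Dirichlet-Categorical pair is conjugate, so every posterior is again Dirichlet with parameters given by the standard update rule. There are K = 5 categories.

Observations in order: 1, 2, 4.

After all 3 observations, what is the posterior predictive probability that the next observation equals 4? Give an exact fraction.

obs 1: x=1 → posterior Dirichlet(10, 4, 9/5, 5/4, 11)
obs 2: x=2 → posterior Dirichlet(10, 4, 14/5, 5/4, 11)
obs 3: x=4 → posterior Dirichlet(10, 4, 14/5, 5/4, 12)

240/601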